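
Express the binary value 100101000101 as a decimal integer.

Sum of powers of 2 for each 1-bit:
2^0 + 2^2 + 2^6 + 2^8 + 2^11
= 1 + 4 + 64 + 256 + 2048
= 2373



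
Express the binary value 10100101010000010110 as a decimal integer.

Sum of powers of 2 for each 1-bit:
2^1 + 2^2 + 2^4 + 2^10 + 2^12 + 2^14 + 2^17 + 2^19
= 2 + 4 + 16 + 1024 + 4096 + 16384 + 131072 + 524288
= 676886



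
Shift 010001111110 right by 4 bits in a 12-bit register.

Original: 010001111110 (decimal 1150)
Shift right by 4 positions
Drop the 4 low bits; fill with zeros on the left
Result: 000001000111 (decimal 71)
Equivalent: 1150 >> 4 = 1150 ÷ 2^4 = 71



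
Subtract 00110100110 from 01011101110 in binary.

Method 1 - Direct subtraction (column by column from the right: bit − bit − borrow-in; if negative, add 2 and borrow 1 from the next column):
borrow: 01000000000
        01011101110
-       00110100110
-------------------
        00101001000

Method 2 - Add two's complement:
Two's complement of 00110100110: invert → 11001011001, add 1 → 11001011010
  01011101110
+ 11001011010
-------------
 100101001000  (end carry out of the top bit = 1)
Discarding the end carry: 00101001000
Decimal check:
  01011101110 = 512 + 128 + 64 + 32 + 8 + 4 + 2 = 750
  00110100110 = 256 + 128 + 32 + 4 + 2 = 422
  750 - 422 = 328, and 00101001000 = 256 + 64 + 8 = 328 ✓



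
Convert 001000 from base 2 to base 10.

Sum of powers of 2 for each 1-bit:
2^3
= 8
= 8



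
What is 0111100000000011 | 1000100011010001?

OR: 1 when either bit is 1
  0111100000000011
| 1000100011010001
------------------
  1111100011010011
Decimal: 30723 | 35025 = 63699



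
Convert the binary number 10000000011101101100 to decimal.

Sum of powers of 2 for each 1-bit:
2^2 + 2^3 + 2^5 + 2^6 + 2^8 + 2^9 + 2^10 + 2^19
= 4 + 8 + 32 + 64 + 256 + 512 + 1024 + 524288
= 526188



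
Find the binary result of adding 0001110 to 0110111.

Add column by column from the right: bit + bit + carry-in; write the sum mod 2, carry 1 when the sum is 2 or 3.
carry:  1111100
        0001110
+       0110111
---------------
       01000101
(the carry out of the leftmost column, 0, becomes the leading bit)
Decimal check:
  0001110 = 8 + 4 + 2 = 14
  0110111 = 32 + 16 + 4 + 2 + 1 = 55
  14 + 55 = 69, and 01000101 = 64 + 4 + 1 = 69 ✓



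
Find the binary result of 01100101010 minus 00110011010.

Method 1 - Direct subtraction (column by column from the right: bit − bit − borrow-in; if negative, add 2 and borrow 1 from the next column):
borrow: 01100100000
        01100101010
-       00110011010
-------------------
        00110010000

Method 2 - Add two's complement:
Two's complement of 00110011010: invert → 11001100101, add 1 → 11001100110
  01100101010
+ 11001100110
-------------
 100110010000  (end carry out of the top bit = 1)
Discarding the end carry: 00110010000
Decimal check:
  01100101010 = 512 + 256 + 32 + 8 + 2 = 810
  00110011010 = 256 + 128 + 16 + 8 + 2 = 410
  810 - 410 = 400, and 00110010000 = 256 + 128 + 16 = 400 ✓



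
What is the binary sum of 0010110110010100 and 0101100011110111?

Add column by column from the right: bit + bit + carry-in; write the sum mod 2, carry 1 when the sum is 2 or 3.
carry:  1111001111101000
        0010110110010100
+       0101100011110111
------------------------
       01000011010001011
(the carry out of the leftmost column, 0, becomes the leading bit)
Decimal check:
  0010110110010100 = 8192 + 2048 + 1024 + 256 + 128 + 16 + 4 = 11668
  0101100011110111 = 16384 + 4096 + 2048 + 128 + 64 + 32 + 16 + 4 + 2 + 1 = 22775
  11668 + 22775 = 34443, and 01000011010001011 = 32768 + 1024 + 512 + 128 + 8 + 2 + 1 = 34443 ✓



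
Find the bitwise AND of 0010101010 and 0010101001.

AND: 1 only when both bits are 1
  0010101010
& 0010101001
------------
  0010101000
Decimal: 170 & 169 = 168



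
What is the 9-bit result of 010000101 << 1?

Original: 010000101 (decimal 133)
Shift left by 1 position
Append 1 zero on the right
Result: 100001010 (decimal 266)
Equivalent: 133 << 1 = 133 × 2^1 = 266



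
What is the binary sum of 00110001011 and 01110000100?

Add column by column from the right: bit + bit + carry-in; write the sum mod 2, carry 1 when the sum is 2 or 3.
carry:  11100000000
        00110001011
+       01110000100
-------------------
       010100001111
(the carry out of the leftmost column, 0, becomes the leading bit)
Decimal check:
  00110001011 = 256 + 128 + 8 + 2 + 1 = 395
  01110000100 = 512 + 256 + 128 + 4 = 900
  395 + 900 = 1295, and 010100001111 = 1024 + 256 + 8 + 4 + 2 + 1 = 1295 ✓



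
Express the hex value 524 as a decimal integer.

Expand by place value (powers of 16):
524 = 5 × 16^2 + 2 × 16^1 + 4 × 16^0
= 5 × 256 + 2 × 16 + 4 × 1
= 1280 + 32 + 4
= 1316



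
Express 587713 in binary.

Using repeated division by 2:
587713 ÷ 2 = 293856 remainder 1
293856 ÷ 2 = 146928 remainder 0
146928 ÷ 2 = 73464 remainder 0
73464 ÷ 2 = 36732 remainder 0
36732 ÷ 2 = 18366 remainder 0
18366 ÷ 2 = 9183 remainder 0
9183 ÷ 2 = 4591 remainder 1
4591 ÷ 2 = 2295 remainder 1
2295 ÷ 2 = 1147 remainder 1
1147 ÷ 2 = 573 remainder 1
573 ÷ 2 = 286 remainder 1
286 ÷ 2 = 143 remainder 0
143 ÷ 2 = 71 remainder 1
71 ÷ 2 = 35 remainder 1
35 ÷ 2 = 17 remainder 1
17 ÷ 2 = 8 remainder 1
8 ÷ 2 = 4 remainder 0
4 ÷ 2 = 2 remainder 0
2 ÷ 2 = 1 remainder 0
1 ÷ 2 = 0 remainder 1
Reading remainders bottom to top: 10001111011111000001



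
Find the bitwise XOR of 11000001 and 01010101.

XOR: 1 when bits differ
  11000001
^ 01010101
----------
  10010100
Decimal: 193 ^ 85 = 148



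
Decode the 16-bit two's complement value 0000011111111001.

Binary: 0000011111111001
Sign bit: 0 (non-negative)
Read directly as an unsigned value:
0000011111111001 = 1024 + 512 + 256 + 128 + 64 + 32 + 16 + 8 + 1 = 2041
Value: 2041



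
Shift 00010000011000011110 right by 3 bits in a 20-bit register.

Original: 00010000011000011110 (decimal 67102)
Shift right by 3 positions
Drop the 3 low bits; fill with zeros on the left
Result: 00000010000011000011 (decimal 8387)
Equivalent: 67102 >> 3 = 67102 ÷ 2^3 = 8387



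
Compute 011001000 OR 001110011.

OR: 1 when either bit is 1
  011001000
| 001110011
-----------
  011111011
Decimal: 200 | 115 = 251



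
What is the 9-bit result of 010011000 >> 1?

Original: 010011000 (decimal 152)
Shift right by 1 position
Drop the 1 low bit; fill with zero on the left
Result: 001001100 (decimal 76)
Equivalent: 152 >> 1 = 152 ÷ 2^1 = 76



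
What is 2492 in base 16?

Using repeated division by 16 (digits 10–15 are A–F):
2492 ÷ 16 = 155 remainder 12 (C)
155 ÷ 16 = 9 remainder 11 (B)
9 ÷ 16 = 0 remainder 9
Reading remainders bottom to top: 9BC



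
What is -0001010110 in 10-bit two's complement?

Original: 0001010110
Step 1 - Invert all bits: 1110101001
Step 2 - Add 1: 1110101010
Verification: 0001010110 + 1110101010 = 10000000000; discarding the end carry (carry out of the top bit) leaves the 10-bit value 0000000000, as required for x + (-x)



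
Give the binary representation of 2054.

Using repeated division by 2:
2054 ÷ 2 = 1027 remainder 0
1027 ÷ 2 = 513 remainder 1
513 ÷ 2 = 256 remainder 1
256 ÷ 2 = 128 remainder 0
128 ÷ 2 = 64 remainder 0
64 ÷ 2 = 32 remainder 0
32 ÷ 2 = 16 remainder 0
16 ÷ 2 = 8 remainder 0
8 ÷ 2 = 4 remainder 0
4 ÷ 2 = 2 remainder 0
2 ÷ 2 = 1 remainder 0
1 ÷ 2 = 0 remainder 1
Reading remainders bottom to top: 100000000110



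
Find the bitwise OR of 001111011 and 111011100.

OR: 1 when either bit is 1
  001111011
| 111011100
-----------
  111111111
Decimal: 123 | 476 = 511



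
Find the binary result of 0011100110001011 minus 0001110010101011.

Method 1 - Direct subtraction (column by column from the right: bit − bit − borrow-in; if negative, add 2 and borrow 1 from the next column):
borrow: 0011100111000000
        0011100110001011
-       0001110010101011
------------------------
        0001110011100000

Method 2 - Add two's complement:
Two's complement of 0001110010101011: invert → 1110001101010100, add 1 → 1110001101010101
  0011100110001011
+ 1110001101010101
------------------
 10001110011100000  (end carry out of the top bit = 1)
Discarding the end carry: 0001110011100000
Decimal check:
  0011100110001011 = 8192 + 4096 + 2048 + 256 + 128 + 8 + 2 + 1 = 14731
  0001110010101011 = 4096 + 2048 + 1024 + 128 + 32 + 8 + 2 + 1 = 7339
  14731 - 7339 = 7392, and 0001110011100000 = 4096 + 2048 + 1024 + 128 + 64 + 32 = 7392 ✓



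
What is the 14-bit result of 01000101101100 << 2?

Original: 01000101101100 (decimal 4460)
Shift left by 2 positions
Append 2 zeros on the right and drop the 2 high bits that overflow the 14-bit width
Result: 00010110110000 (decimal 1456)
Equivalent: 4460 << 2 = 4460 × 2^2 = 17840, truncated to 14 bits = 1456



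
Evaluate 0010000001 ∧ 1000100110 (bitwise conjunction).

AND: 1 only when both bits are 1
  0010000001
& 1000100110
------------
  0000000000
Decimal: 129 & 550 = 0



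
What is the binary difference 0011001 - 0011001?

Method 1 - Direct subtraction (column by column from the right: bit − bit − borrow-in; if negative, add 2 and borrow 1 from the next column):
borrow: 0000000
        0011001
-       0011001
---------------
        0000000

Method 2 - Add two's complement:
Two's complement of 0011001: invert → 1100110, add 1 → 1100111
  0011001
+ 1100111
---------
 10000000  (end carry out of the top bit = 1)
Discarding the end carry: 0000000
Decimal check:
  0011001 = 16 + 8 + 1 = 25
  0011001 = 16 + 8 + 1 = 25
  25 - 25 = 0, and 0000000 = 0 ✓



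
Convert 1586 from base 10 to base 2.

Using repeated division by 2:
1586 ÷ 2 = 793 remainder 0
793 ÷ 2 = 396 remainder 1
396 ÷ 2 = 198 remainder 0
198 ÷ 2 = 99 remainder 0
99 ÷ 2 = 49 remainder 1
49 ÷ 2 = 24 remainder 1
24 ÷ 2 = 12 remainder 0
12 ÷ 2 = 6 remainder 0
6 ÷ 2 = 3 remainder 0
3 ÷ 2 = 1 remainder 1
1 ÷ 2 = 0 remainder 1
Reading remainders bottom to top: 11000110010



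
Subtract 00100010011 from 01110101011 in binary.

Method 1 - Direct subtraction (column by column from the right: bit − bit − borrow-in; if negative, add 2 and borrow 1 from the next column):
borrow: 00000100000
        01110101011
-       00100010011
-------------------
        01010011000

Method 2 - Add two's complement:
Two's complement of 00100010011: invert → 11011101100, add 1 → 11011101101
  01110101011
+ 11011101101
-------------
 101010011000  (end carry out of the top bit = 1)
Discarding the end carry: 01010011000
Decimal check:
  01110101011 = 512 + 256 + 128 + 32 + 8 + 2 + 1 = 939
  00100010011 = 256 + 16 + 2 + 1 = 275
  939 - 275 = 664, and 01010011000 = 512 + 128 + 16 + 8 = 664 ✓



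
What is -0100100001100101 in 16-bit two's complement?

Original: 0100100001100101
Step 1 - Invert all bits: 1011011110011010
Step 2 - Add 1: 1011011110011011
Verification: 0100100001100101 + 1011011110011011 = 10000000000000000; discarding the end carry (carry out of the top bit) leaves the 16-bit value 0000000000000000, as required for x + (-x)



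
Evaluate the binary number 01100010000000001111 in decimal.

Sum of powers of 2 for each 1-bit:
2^0 + 2^1 + 2^2 + 2^3 + 2^13 + 2^17 + 2^18
= 1 + 2 + 4 + 8 + 8192 + 131072 + 262144
= 401423



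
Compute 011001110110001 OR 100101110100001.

OR: 1 when either bit is 1
  011001110110001
| 100101110100001
-----------------
  111101110110001
Decimal: 13233 | 19361 = 31665



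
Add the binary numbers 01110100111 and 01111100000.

Add column by column from the right: bit + bit + carry-in; write the sum mod 2, carry 1 when the sum is 2 or 3.
carry:  11111000000
        01110100111
+       01111100000
-------------------
       011110000111
(the carry out of the leftmost column, 0, becomes the leading bit)
Decimal check:
  01110100111 = 512 + 256 + 128 + 32 + 4 + 2 + 1 = 935
  01111100000 = 512 + 256 + 128 + 64 + 32 = 992
  935 + 992 = 1927, and 011110000111 = 1024 + 512 + 256 + 128 + 4 + 2 + 1 = 1927 ✓



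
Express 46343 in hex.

Using repeated division by 16 (digits 10–15 are A–F):
46343 ÷ 16 = 2896 remainder 7
2896 ÷ 16 = 181 remainder 0
181 ÷ 16 = 11 remainder 5
11 ÷ 16 = 0 remainder 11 (B)
Reading remainders bottom to top: B507



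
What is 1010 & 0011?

AND: 1 only when both bits are 1
  1010
& 0011
------
  0010
Decimal: 10 & 3 = 2



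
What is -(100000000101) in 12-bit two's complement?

Original (sign bit 1, negative): 100000000101
Step 1 - Invert all bits: 011111111010
Step 2 - Add 1: 011111111011
Verification: 100000000101 + 011111111011 = 1000000000000; discarding the end carry (carry out of the top bit) leaves the 12-bit value 000000000000, as required for x + (-x)



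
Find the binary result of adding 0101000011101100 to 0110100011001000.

Add column by column from the right: bit + bit + carry-in; write the sum mod 2, carry 1 when the sum is 2 or 3.
carry:  1000000110010000
        0101000011101100
+       0110100011001000
------------------------
       01011100110110100
(the carry out of the leftmost column, 0, becomes the leading bit)
Decimal check:
  0101000011101100 = 16384 + 4096 + 128 + 64 + 32 + 8 + 4 = 20716
  0110100011001000 = 16384 + 8192 + 2048 + 128 + 64 + 8 = 26824
  20716 + 26824 = 47540, and 01011100110110100 = 32768 + 8192 + 4096 + 2048 + 256 + 128 + 32 + 16 + 4 = 47540 ✓



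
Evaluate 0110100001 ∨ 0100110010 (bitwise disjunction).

OR: 1 when either bit is 1
  0110100001
| 0100110010
------------
  0110110011
Decimal: 417 | 306 = 435



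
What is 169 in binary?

Using repeated division by 2:
169 ÷ 2 = 84 remainder 1
84 ÷ 2 = 42 remainder 0
42 ÷ 2 = 21 remainder 0
21 ÷ 2 = 10 remainder 1
10 ÷ 2 = 5 remainder 0
5 ÷ 2 = 2 remainder 1
2 ÷ 2 = 1 remainder 0
1 ÷ 2 = 0 remainder 1
Reading remainders bottom to top: 10101001



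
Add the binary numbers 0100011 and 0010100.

Add column by column from the right: bit + bit + carry-in; write the sum mod 2, carry 1 when the sum is 2 or 3.
carry:  0000000
        0100011
+       0010100
---------------
       00110111
(the carry out of the leftmost column, 0, becomes the leading bit)
Decimal check:
  0100011 = 32 + 2 + 1 = 35
  0010100 = 16 + 4 = 20
  35 + 20 = 55, and 00110111 = 32 + 16 + 4 + 2 + 1 = 55 ✓



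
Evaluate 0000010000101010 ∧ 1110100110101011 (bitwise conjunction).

AND: 1 only when both bits are 1
  0000010000101010
& 1110100110101011
------------------
  0000000000101010
Decimal: 1066 & 59819 = 42



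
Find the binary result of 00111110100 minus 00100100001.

Method 1 - Direct subtraction (column by column from the right: bit − bit − borrow-in; if negative, add 2 and borrow 1 from the next column):
borrow: 00000000110
        00111110100
-       00100100001
-------------------
        00011010011

Method 2 - Add two's complement:
Two's complement of 00100100001: invert → 11011011110, add 1 → 11011011111
  00111110100
+ 11011011111
-------------
 100011010011  (end carry out of the top bit = 1)
Discarding the end carry: 00011010011
Decimal check:
  00111110100 = 256 + 128 + 64 + 32 + 16 + 4 = 500
  00100100001 = 256 + 32 + 1 = 289
  500 - 289 = 211, and 00011010011 = 128 + 64 + 16 + 2 + 1 = 211 ✓



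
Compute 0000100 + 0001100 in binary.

Add column by column from the right: bit + bit + carry-in; write the sum mod 2, carry 1 when the sum is 2 or 3.
carry:  0011000
        0000100
+       0001100
---------------
       00010000
(the carry out of the leftmost column, 0, becomes the leading bit)
Decimal check:
  0000100 = 4
  0001100 = 8 + 4 = 12
  4 + 12 = 16, and 00010000 = 16 ✓



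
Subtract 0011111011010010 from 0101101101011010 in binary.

Method 1 - Direct subtraction (column by column from the right: bit − bit − borrow-in; if negative, add 2 and borrow 1 from the next column):
borrow: 0111100100000000
        0101101101011010
-       0011111011010010
------------------------
        0001110010001000

Method 2 - Add two's complement:
Two's complement of 0011111011010010: invert → 1100000100101101, add 1 → 1100000100101110
  0101101101011010
+ 1100000100101110
------------------
 10001110010001000  (end carry out of the top bit = 1)
Discarding the end carry: 0001110010001000
Decimal check:
  0101101101011010 = 16384 + 4096 + 2048 + 512 + 256 + 64 + 16 + 8 + 2 = 23386
  0011111011010010 = 8192 + 4096 + 2048 + 1024 + 512 + 128 + 64 + 16 + 2 = 16082
  23386 - 16082 = 7304, and 0001110010001000 = 4096 + 2048 + 1024 + 128 + 8 = 7304 ✓



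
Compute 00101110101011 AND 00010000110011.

AND: 1 only when both bits are 1
  00101110101011
& 00010000110011
----------------
  00000000100011
Decimal: 2987 & 1075 = 35



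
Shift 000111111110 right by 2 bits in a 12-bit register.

Original: 000111111110 (decimal 510)
Shift right by 2 positions
Drop the 2 low bits; fill with zeros on the left
Result: 000001111111 (decimal 127)
Equivalent: 510 >> 2 = 510 ÷ 2^2 = 127



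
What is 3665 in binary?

Using repeated division by 2:
3665 ÷ 2 = 1832 remainder 1
1832 ÷ 2 = 916 remainder 0
916 ÷ 2 = 458 remainder 0
458 ÷ 2 = 229 remainder 0
229 ÷ 2 = 114 remainder 1
114 ÷ 2 = 57 remainder 0
57 ÷ 2 = 28 remainder 1
28 ÷ 2 = 14 remainder 0
14 ÷ 2 = 7 remainder 0
7 ÷ 2 = 3 remainder 1
3 ÷ 2 = 1 remainder 1
1 ÷ 2 = 0 remainder 1
Reading remainders bottom to top: 111001010001



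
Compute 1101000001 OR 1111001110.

OR: 1 when either bit is 1
  1101000001
| 1111001110
------------
  1111001111
Decimal: 833 | 974 = 975



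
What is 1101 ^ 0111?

XOR: 1 when bits differ
  1101
^ 0111
------
  1010
Decimal: 13 ^ 7 = 10



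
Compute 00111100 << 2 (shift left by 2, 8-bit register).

Original: 00111100 (decimal 60)
Shift left by 2 positions
Append 2 zeros on the right
Result: 11110000 (decimal 240)
Equivalent: 60 << 2 = 60 × 2^2 = 240



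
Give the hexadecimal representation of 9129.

Using repeated division by 16 (digits 10–15 are A–F):
9129 ÷ 16 = 570 remainder 9
570 ÷ 16 = 35 remainder 10 (A)
35 ÷ 16 = 2 remainder 3
2 ÷ 16 = 0 remainder 2
Reading remainders bottom to top: 23A9



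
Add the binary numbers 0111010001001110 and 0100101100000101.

Add column by column from the right: bit + bit + carry-in; write the sum mod 2, carry 1 when the sum is 2 or 3.
carry:  1000000000011000
        0111010001001110
+       0100101100000101
------------------------
       01011111101010011
(the carry out of the leftmost column, 0, becomes the leading bit)
Decimal check:
  0111010001001110 = 16384 + 8192 + 4096 + 1024 + 64 + 8 + 4 + 2 = 29774
  0100101100000101 = 16384 + 2048 + 512 + 256 + 4 + 1 = 19205
  29774 + 19205 = 48979, and 01011111101010011 = 32768 + 8192 + 4096 + 2048 + 1024 + 512 + 256 + 64 + 16 + 2 + 1 = 48979 ✓



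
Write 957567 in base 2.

Using repeated division by 2:
957567 ÷ 2 = 478783 remainder 1
478783 ÷ 2 = 239391 remainder 1
239391 ÷ 2 = 119695 remainder 1
119695 ÷ 2 = 59847 remainder 1
59847 ÷ 2 = 29923 remainder 1
29923 ÷ 2 = 14961 remainder 1
14961 ÷ 2 = 7480 remainder 1
7480 ÷ 2 = 3740 remainder 0
3740 ÷ 2 = 1870 remainder 0
1870 ÷ 2 = 935 remainder 0
935 ÷ 2 = 467 remainder 1
467 ÷ 2 = 233 remainder 1
233 ÷ 2 = 116 remainder 1
116 ÷ 2 = 58 remainder 0
58 ÷ 2 = 29 remainder 0
29 ÷ 2 = 14 remainder 1
14 ÷ 2 = 7 remainder 0
7 ÷ 2 = 3 remainder 1
3 ÷ 2 = 1 remainder 1
1 ÷ 2 = 0 remainder 1
Reading remainders bottom to top: 11101001110001111111



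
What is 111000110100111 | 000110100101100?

OR: 1 when either bit is 1
  111000110100111
| 000110100101100
-----------------
  111110110101111
Decimal: 29095 | 3372 = 32175



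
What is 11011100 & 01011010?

AND: 1 only when both bits are 1
  11011100
& 01011010
----------
  01011000
Decimal: 220 & 90 = 88



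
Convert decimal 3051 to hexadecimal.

Using repeated division by 16 (digits 10–15 are A–F):
3051 ÷ 16 = 190 remainder 11 (B)
190 ÷ 16 = 11 remainder 14 (E)
11 ÷ 16 = 0 remainder 11 (B)
Reading remainders bottom to top: BEB



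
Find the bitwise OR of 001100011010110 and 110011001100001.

OR: 1 when either bit is 1
  001100011010110
| 110011001100001
-----------------
  111111011110111
Decimal: 6358 | 26209 = 32503



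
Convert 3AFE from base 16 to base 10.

Expand by place value (powers of 16):
Digit values: A = 10, F = 15, E = 14
3AFE = 3 × 16^3 + 10 × 16^2 + 15 × 16^1 + 14 × 16^0
= 3 × 4096 + 10 × 256 + 15 × 16 + 14 × 1
= 12288 + 2560 + 240 + 14
= 15102



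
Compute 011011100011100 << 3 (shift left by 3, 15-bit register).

Original: 011011100011100 (decimal 14108)
Shift left by 3 positions
Append 3 zeros on the right and drop the 3 high bits that overflow the 15-bit width
Result: 011100011100000 (decimal 14560)
Equivalent: 14108 << 3 = 14108 × 2^3 = 112864, truncated to 15 bits = 14560



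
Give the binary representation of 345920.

Using repeated division by 2:
345920 ÷ 2 = 172960 remainder 0
172960 ÷ 2 = 86480 remainder 0
86480 ÷ 2 = 43240 remainder 0
43240 ÷ 2 = 21620 remainder 0
21620 ÷ 2 = 10810 remainder 0
10810 ÷ 2 = 5405 remainder 0
5405 ÷ 2 = 2702 remainder 1
2702 ÷ 2 = 1351 remainder 0
1351 ÷ 2 = 675 remainder 1
675 ÷ 2 = 337 remainder 1
337 ÷ 2 = 168 remainder 1
168 ÷ 2 = 84 remainder 0
84 ÷ 2 = 42 remainder 0
42 ÷ 2 = 21 remainder 0
21 ÷ 2 = 10 remainder 1
10 ÷ 2 = 5 remainder 0
5 ÷ 2 = 2 remainder 1
2 ÷ 2 = 1 remainder 0
1 ÷ 2 = 0 remainder 1
Reading remainders bottom to top: 1010100011101000000



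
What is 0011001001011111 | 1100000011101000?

OR: 1 when either bit is 1
  0011001001011111
| 1100000011101000
------------------
  1111001011111111
Decimal: 12895 | 49384 = 62207



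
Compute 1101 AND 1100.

AND: 1 only when both bits are 1
  1101
& 1100
------
  1100
Decimal: 13 & 12 = 12



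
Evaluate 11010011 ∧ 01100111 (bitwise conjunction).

AND: 1 only when both bits are 1
  11010011
& 01100111
----------
  01000011
Decimal: 211 & 103 = 67



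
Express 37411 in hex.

Using repeated division by 16 (digits 10–15 are A–F):
37411 ÷ 16 = 2338 remainder 3
2338 ÷ 16 = 146 remainder 2
146 ÷ 16 = 9 remainder 2
9 ÷ 16 = 0 remainder 9
Reading remainders bottom to top: 9223



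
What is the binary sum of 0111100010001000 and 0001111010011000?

Add column by column from the right: bit + bit + carry-in; write the sum mod 2, carry 1 when the sum is 2 or 3.
carry:  1111000100110000
        0111100010001000
+       0001111010011000
------------------------
       01001011100100000
(the carry out of the leftmost column, 0, becomes the leading bit)
Decimal check:
  0111100010001000 = 16384 + 8192 + 4096 + 2048 + 128 + 8 = 30856
  0001111010011000 = 4096 + 2048 + 1024 + 512 + 128 + 16 + 8 = 7832
  30856 + 7832 = 38688, and 01001011100100000 = 32768 + 4096 + 1024 + 512 + 256 + 32 = 38688 ✓



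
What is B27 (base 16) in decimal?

Expand by place value (powers of 16):
Digit values: B = 11
B27 = 11 × 16^2 + 2 × 16^1 + 7 × 16^0
= 11 × 256 + 2 × 16 + 7 × 1
= 2816 + 32 + 7
= 2855



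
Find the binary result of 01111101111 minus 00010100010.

Method 1 - Direct subtraction (column by column from the right: bit − bit − borrow-in; if negative, add 2 and borrow 1 from the next column):
borrow: 00000000000
        01111101111
-       00010100010
-------------------
        01101001101

Method 2 - Add two's complement:
Two's complement of 00010100010: invert → 11101011101, add 1 → 11101011110
  01111101111
+ 11101011110
-------------
 101101001101  (end carry out of the top bit = 1)
Discarding the end carry: 01101001101
Decimal check:
  01111101111 = 512 + 256 + 128 + 64 + 32 + 8 + 4 + 2 + 1 = 1007
  00010100010 = 128 + 32 + 2 = 162
  1007 - 162 = 845, and 01101001101 = 512 + 256 + 64 + 8 + 4 + 1 = 845 ✓



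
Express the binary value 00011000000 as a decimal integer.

Sum of powers of 2 for each 1-bit:
2^6 + 2^7
= 64 + 128
= 192



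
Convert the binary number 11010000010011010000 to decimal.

Sum of powers of 2 for each 1-bit:
2^4 + 2^6 + 2^7 + 2^10 + 2^16 + 2^18 + 2^19
= 16 + 64 + 128 + 1024 + 65536 + 262144 + 524288
= 853200



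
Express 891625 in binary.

Using repeated division by 2:
891625 ÷ 2 = 445812 remainder 1
445812 ÷ 2 = 222906 remainder 0
222906 ÷ 2 = 111453 remainder 0
111453 ÷ 2 = 55726 remainder 1
55726 ÷ 2 = 27863 remainder 0
27863 ÷ 2 = 13931 remainder 1
13931 ÷ 2 = 6965 remainder 1
6965 ÷ 2 = 3482 remainder 1
3482 ÷ 2 = 1741 remainder 0
1741 ÷ 2 = 870 remainder 1
870 ÷ 2 = 435 remainder 0
435 ÷ 2 = 217 remainder 1
217 ÷ 2 = 108 remainder 1
108 ÷ 2 = 54 remainder 0
54 ÷ 2 = 27 remainder 0
27 ÷ 2 = 13 remainder 1
13 ÷ 2 = 6 remainder 1
6 ÷ 2 = 3 remainder 0
3 ÷ 2 = 1 remainder 1
1 ÷ 2 = 0 remainder 1
Reading remainders bottom to top: 11011001101011101001



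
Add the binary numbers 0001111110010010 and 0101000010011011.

Add column by column from the right: bit + bit + carry-in; write the sum mod 2, carry 1 when the sum is 2 or 3.
carry:  0011111100100100
        0001111110010010
+       0101000010011011
------------------------
       00111000000101101
(the carry out of the leftmost column, 0, becomes the leading bit)
Decimal check:
  0001111110010010 = 4096 + 2048 + 1024 + 512 + 256 + 128 + 16 + 2 = 8082
  0101000010011011 = 16384 + 4096 + 128 + 16 + 8 + 2 + 1 = 20635
  8082 + 20635 = 28717, and 00111000000101101 = 16384 + 8192 + 4096 + 32 + 8 + 4 + 1 = 28717 ✓



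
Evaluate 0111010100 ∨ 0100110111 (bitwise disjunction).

OR: 1 when either bit is 1
  0111010100
| 0100110111
------------
  0111110111
Decimal: 468 | 311 = 503



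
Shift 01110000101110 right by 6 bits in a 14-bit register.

Original: 01110000101110 (decimal 7214)
Shift right by 6 positions
Drop the 6 low bits; fill with zeros on the left
Result: 00000001110000 (decimal 112)
Equivalent: 7214 >> 6 = 7214 ÷ 2^6 = 112



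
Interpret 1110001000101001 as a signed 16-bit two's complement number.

Binary: 1110001000101001
Sign bit: 1 (negative)
Invert: 0001110111010110
Add 1:  0001110111010111
Magnitude: 0001110111010111 = 4096 + 2048 + 1024 + 256 + 128 + 64 + 16 + 4 + 2 + 1 = 7639
Value: -7639



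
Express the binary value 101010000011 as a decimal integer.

Sum of powers of 2 for each 1-bit:
2^0 + 2^1 + 2^7 + 2^9 + 2^11
= 1 + 2 + 128 + 512 + 2048
= 2691



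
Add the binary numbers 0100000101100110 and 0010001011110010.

Add column by column from the right: bit + bit + carry-in; write the sum mod 2, carry 1 when the sum is 2 or 3.
carry:  0000011111001100
        0100000101100110
+       0010001011110010
------------------------
       00110010001011000
(the carry out of the leftmost column, 0, becomes the leading bit)
Decimal check:
  0100000101100110 = 16384 + 256 + 64 + 32 + 4 + 2 = 16742
  0010001011110010 = 8192 + 512 + 128 + 64 + 32 + 16 + 2 = 8946
  16742 + 8946 = 25688, and 00110010001011000 = 16384 + 8192 + 1024 + 64 + 16 + 8 = 25688 ✓



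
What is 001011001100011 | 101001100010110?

OR: 1 when either bit is 1
  001011001100011
| 101001100010110
-----------------
  101011101110111
Decimal: 5731 | 21270 = 22391



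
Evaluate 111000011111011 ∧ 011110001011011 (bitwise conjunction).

AND: 1 only when both bits are 1
  111000011111011
& 011110001011011
-----------------
  011000001011011
Decimal: 28923 & 15451 = 12379



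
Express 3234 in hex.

Using repeated division by 16 (digits 10–15 are A–F):
3234 ÷ 16 = 202 remainder 2
202 ÷ 16 = 12 remainder 10 (A)
12 ÷ 16 = 0 remainder 12 (C)
Reading remainders bottom to top: CA2



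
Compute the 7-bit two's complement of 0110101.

Original: 0110101
Step 1 - Invert all bits: 1001010
Step 2 - Add 1: 1001011
Verification: 0110101 + 1001011 = 10000000; discarding the end carry (carry out of the top bit) leaves the 7-bit value 0000000, as required for x + (-x)



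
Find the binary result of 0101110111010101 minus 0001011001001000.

Method 1 - Direct subtraction (column by column from the right: bit − bit − borrow-in; if negative, add 2 and borrow 1 from the next column):
borrow: 0000110000010000
        0101110111010101
-       0001011001001000
------------------------
        0100011110001101

Method 2 - Add two's complement:
Two's complement of 0001011001001000: invert → 1110100110110111, add 1 → 1110100110111000
  0101110111010101
+ 1110100110111000
------------------
 10100011110001101  (end carry out of the top bit = 1)
Discarding the end carry: 0100011110001101
Decimal check:
  0101110111010101 = 16384 + 4096 + 2048 + 1024 + 256 + 128 + 64 + 16 + 4 + 1 = 24021
  0001011001001000 = 4096 + 1024 + 512 + 64 + 8 = 5704
  24021 - 5704 = 18317, and 0100011110001101 = 16384 + 1024 + 512 + 256 + 128 + 8 + 4 + 1 = 18317 ✓



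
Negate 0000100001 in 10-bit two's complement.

Original: 0000100001
Step 1 - Invert all bits: 1111011110
Step 2 - Add 1: 1111011111
Verification: 0000100001 + 1111011111 = 10000000000; discarding the end carry (carry out of the top bit) leaves the 10-bit value 0000000000, as required for x + (-x)



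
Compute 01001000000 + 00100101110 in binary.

Add column by column from the right: bit + bit + carry-in; write the sum mod 2, carry 1 when the sum is 2 or 3.
carry:  00000000000
        01001000000
+       00100101110
-------------------
       001101101110
(the carry out of the leftmost column, 0, becomes the leading bit)
Decimal check:
  01001000000 = 512 + 64 = 576
  00100101110 = 256 + 32 + 8 + 4 + 2 = 302
  576 + 302 = 878, and 001101101110 = 512 + 256 + 64 + 32 + 8 + 4 + 2 = 878 ✓



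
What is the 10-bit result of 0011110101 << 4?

Original: 0011110101 (decimal 245)
Shift left by 4 positions
Append 4 zeros on the right and drop the 4 high bits that overflow the 10-bit width
Result: 1101010000 (decimal 848)
Equivalent: 245 << 4 = 245 × 2^4 = 3920, truncated to 10 bits = 848



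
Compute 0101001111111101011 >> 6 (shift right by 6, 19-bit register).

Original: 0101001111111101011 (decimal 172011)
Shift right by 6 positions
Drop the 6 low bits; fill with zeros on the left
Result: 0000000101001111111 (decimal 2687)
Equivalent: 172011 >> 6 = 172011 ÷ 2^6 = 2687



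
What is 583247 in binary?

Using repeated division by 2:
583247 ÷ 2 = 291623 remainder 1
291623 ÷ 2 = 145811 remainder 1
145811 ÷ 2 = 72905 remainder 1
72905 ÷ 2 = 36452 remainder 1
36452 ÷ 2 = 18226 remainder 0
18226 ÷ 2 = 9113 remainder 0
9113 ÷ 2 = 4556 remainder 1
4556 ÷ 2 = 2278 remainder 0
2278 ÷ 2 = 1139 remainder 0
1139 ÷ 2 = 569 remainder 1
569 ÷ 2 = 284 remainder 1
284 ÷ 2 = 142 remainder 0
142 ÷ 2 = 71 remainder 0
71 ÷ 2 = 35 remainder 1
35 ÷ 2 = 17 remainder 1
17 ÷ 2 = 8 remainder 1
8 ÷ 2 = 4 remainder 0
4 ÷ 2 = 2 remainder 0
2 ÷ 2 = 1 remainder 0
1 ÷ 2 = 0 remainder 1
Reading remainders bottom to top: 10001110011001001111



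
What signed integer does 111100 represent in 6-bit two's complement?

Binary: 111100
Sign bit: 1 (negative)
Invert: 000011
Add 1:  000100
Magnitude: 000100 = 4
Value: -4



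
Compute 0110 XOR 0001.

XOR: 1 when bits differ
  0110
^ 0001
------
  0111
Decimal: 6 ^ 1 = 7



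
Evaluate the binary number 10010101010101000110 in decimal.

Sum of powers of 2 for each 1-bit:
2^1 + 2^2 + 2^6 + 2^8 + 2^10 + 2^12 + 2^14 + 2^16 + 2^19
= 2 + 4 + 64 + 256 + 1024 + 4096 + 16384 + 65536 + 524288
= 611654



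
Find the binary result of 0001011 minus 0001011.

Method 1 - Direct subtraction (column by column from the right: bit − bit − borrow-in; if negative, add 2 and borrow 1 from the next column):
borrow: 0000000
        0001011
-       0001011
---------------
        0000000

Method 2 - Add two's complement:
Two's complement of 0001011: invert → 1110100, add 1 → 1110101
  0001011
+ 1110101
---------
 10000000  (end carry out of the top bit = 1)
Discarding the end carry: 0000000
Decimal check:
  0001011 = 8 + 2 + 1 = 11
  0001011 = 8 + 2 + 1 = 11
  11 - 11 = 0, and 0000000 = 0 ✓



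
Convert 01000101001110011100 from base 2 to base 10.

Sum of powers of 2 for each 1-bit:
2^2 + 2^3 + 2^4 + 2^7 + 2^8 + 2^9 + 2^12 + 2^14 + 2^18
= 4 + 8 + 16 + 128 + 256 + 512 + 4096 + 16384 + 262144
= 283548



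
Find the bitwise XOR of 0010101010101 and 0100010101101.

XOR: 1 when bits differ
  0010101010101
^ 0100010101101
---------------
  0110111111000
Decimal: 1365 ^ 2221 = 3576



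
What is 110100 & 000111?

AND: 1 only when both bits are 1
  110100
& 000111
--------
  000100
Decimal: 52 & 7 = 4



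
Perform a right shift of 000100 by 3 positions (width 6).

Original: 000100 (decimal 4)
Shift right by 3 positions
Drop the 3 low bits; fill with zeros on the left
Result: 000000 (decimal 0)
Equivalent: 4 >> 3 = 4 ÷ 2^3 = 0



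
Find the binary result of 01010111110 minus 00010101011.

Method 1 - Direct subtraction (column by column from the right: bit − bit − borrow-in; if negative, add 2 and borrow 1 from the next column):
borrow: 00000000110
        01010111110
-       00010101011
-------------------
        01000010011

Method 2 - Add two's complement:
Two's complement of 00010101011: invert → 11101010100, add 1 → 11101010101
  01010111110
+ 11101010101
-------------
 101000010011  (end carry out of the top bit = 1)
Discarding the end carry: 01000010011
Decimal check:
  01010111110 = 512 + 128 + 32 + 16 + 8 + 4 + 2 = 702
  00010101011 = 128 + 32 + 8 + 2 + 1 = 171
  702 - 171 = 531, and 01000010011 = 512 + 16 + 2 + 1 = 531 ✓



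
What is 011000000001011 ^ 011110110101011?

XOR: 1 when bits differ
  011000000001011
^ 011110110101011
-----------------
  000110110100000
Decimal: 12299 ^ 15787 = 3488



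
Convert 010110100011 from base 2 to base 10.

Sum of powers of 2 for each 1-bit:
2^0 + 2^1 + 2^5 + 2^7 + 2^8 + 2^10
= 1 + 2 + 32 + 128 + 256 + 1024
= 1443



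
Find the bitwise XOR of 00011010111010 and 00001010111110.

XOR: 1 when bits differ
  00011010111010
^ 00001010111110
----------------
  00010000000100
Decimal: 1722 ^ 702 = 1028



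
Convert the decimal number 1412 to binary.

Using repeated division by 2:
1412 ÷ 2 = 706 remainder 0
706 ÷ 2 = 353 remainder 0
353 ÷ 2 = 176 remainder 1
176 ÷ 2 = 88 remainder 0
88 ÷ 2 = 44 remainder 0
44 ÷ 2 = 22 remainder 0
22 ÷ 2 = 11 remainder 0
11 ÷ 2 = 5 remainder 1
5 ÷ 2 = 2 remainder 1
2 ÷ 2 = 1 remainder 0
1 ÷ 2 = 0 remainder 1
Reading remainders bottom to top: 10110000100



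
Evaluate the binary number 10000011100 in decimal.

Sum of powers of 2 for each 1-bit:
2^2 + 2^3 + 2^4 + 2^10
= 4 + 8 + 16 + 1024
= 1052



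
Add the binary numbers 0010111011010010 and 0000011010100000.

Add column by column from the right: bit + bit + carry-in; write the sum mod 2, carry 1 when the sum is 2 or 3.
carry:  0001110100000000
        0010111011010010
+       0000011010100000
------------------------
       00011010101110010
(the carry out of the leftmost column, 0, becomes the leading bit)
Decimal check:
  0010111011010010 = 8192 + 2048 + 1024 + 512 + 128 + 64 + 16 + 2 = 11986
  0000011010100000 = 1024 + 512 + 128 + 32 = 1696
  11986 + 1696 = 13682, and 00011010101110010 = 8192 + 4096 + 1024 + 256 + 64 + 32 + 16 + 2 = 13682 ✓



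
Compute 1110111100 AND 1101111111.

AND: 1 only when both bits are 1
  1110111100
& 1101111111
------------
  1100111100
Decimal: 956 & 895 = 828



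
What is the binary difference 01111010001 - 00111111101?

Method 1 - Direct subtraction (column by column from the right: bit − bit − borrow-in; if negative, add 2 and borrow 1 from the next column):
borrow: 01111111000
        01111010001
-       00111111101
-------------------
        00111010100

Method 2 - Add two's complement:
Two's complement of 00111111101: invert → 11000000010, add 1 → 11000000011
  01111010001
+ 11000000011
-------------
 100111010100  (end carry out of the top bit = 1)
Discarding the end carry: 00111010100
Decimal check:
  01111010001 = 512 + 256 + 128 + 64 + 16 + 1 = 977
  00111111101 = 256 + 128 + 64 + 32 + 16 + 8 + 4 + 1 = 509
  977 - 509 = 468, and 00111010100 = 256 + 128 + 64 + 16 + 4 = 468 ✓



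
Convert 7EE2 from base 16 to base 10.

Expand by place value (powers of 16):
Digit values: E = 14
7EE2 = 7 × 16^3 + 14 × 16^2 + 14 × 16^1 + 2 × 16^0
= 7 × 4096 + 14 × 256 + 14 × 16 + 2 × 1
= 28672 + 3584 + 224 + 2
= 32482



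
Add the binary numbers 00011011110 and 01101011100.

Add column by column from the right: bit + bit + carry-in; write the sum mod 2, carry 1 when the sum is 2 or 3.
carry:  11110111000
        00011011110
+       01101011100
-------------------
       010000111010
(the carry out of the leftmost column, 0, becomes the leading bit)
Decimal check:
  00011011110 = 128 + 64 + 16 + 8 + 4 + 2 = 222
  01101011100 = 512 + 256 + 64 + 16 + 8 + 4 = 860
  222 + 860 = 1082, and 010000111010 = 1024 + 32 + 16 + 8 + 2 = 1082 ✓



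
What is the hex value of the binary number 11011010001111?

Group into 4-bit nibbles from right:
  0011 = 3
  0110 = 6
  1000 = 8
  1111 = F
Result: 368F



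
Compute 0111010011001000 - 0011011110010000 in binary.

Method 1 - Direct subtraction (column by column from the right: bit − bit − borrow-in; if negative, add 2 and borrow 1 from the next column):
borrow: 0111111001100000
        0111010011001000
-       0011011110010000
------------------------
        0011110100111000

Method 2 - Add two's complement:
Two's complement of 0011011110010000: invert → 1100100001101111, add 1 → 1100100001110000
  0111010011001000
+ 1100100001110000
------------------
 10011110100111000  (end carry out of the top bit = 1)
Discarding the end carry: 0011110100111000
Decimal check:
  0111010011001000 = 16384 + 8192 + 4096 + 1024 + 128 + 64 + 8 = 29896
  0011011110010000 = 8192 + 4096 + 1024 + 512 + 256 + 128 + 16 = 14224
  29896 - 14224 = 15672, and 0011110100111000 = 8192 + 4096 + 2048 + 1024 + 256 + 32 + 16 + 8 = 15672 ✓



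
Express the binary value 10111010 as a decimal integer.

Sum of powers of 2 for each 1-bit:
2^1 + 2^3 + 2^4 + 2^5 + 2^7
= 2 + 8 + 16 + 32 + 128
= 186



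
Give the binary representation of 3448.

Using repeated division by 2:
3448 ÷ 2 = 1724 remainder 0
1724 ÷ 2 = 862 remainder 0
862 ÷ 2 = 431 remainder 0
431 ÷ 2 = 215 remainder 1
215 ÷ 2 = 107 remainder 1
107 ÷ 2 = 53 remainder 1
53 ÷ 2 = 26 remainder 1
26 ÷ 2 = 13 remainder 0
13 ÷ 2 = 6 remainder 1
6 ÷ 2 = 3 remainder 0
3 ÷ 2 = 1 remainder 1
1 ÷ 2 = 0 remainder 1
Reading remainders bottom to top: 110101111000



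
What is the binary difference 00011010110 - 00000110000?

Method 1 - Direct subtraction (column by column from the right: bit − bit − borrow-in; if negative, add 2 and borrow 1 from the next column):
borrow: 00001000000
        00011010110
-       00000110000
-------------------
        00010100110

Method 2 - Add two's complement:
Two's complement of 00000110000: invert → 11111001111, add 1 → 11111010000
  00011010110
+ 11111010000
-------------
 100010100110  (end carry out of the top bit = 1)
Discarding the end carry: 00010100110
Decimal check:
  00011010110 = 128 + 64 + 16 + 4 + 2 = 214
  00000110000 = 32 + 16 = 48
  214 - 48 = 166, and 00010100110 = 128 + 32 + 4 + 2 = 166 ✓



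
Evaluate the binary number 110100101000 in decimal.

Sum of powers of 2 for each 1-bit:
2^3 + 2^5 + 2^8 + 2^10 + 2^11
= 8 + 32 + 256 + 1024 + 2048
= 3368



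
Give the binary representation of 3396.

Using repeated division by 2:
3396 ÷ 2 = 1698 remainder 0
1698 ÷ 2 = 849 remainder 0
849 ÷ 2 = 424 remainder 1
424 ÷ 2 = 212 remainder 0
212 ÷ 2 = 106 remainder 0
106 ÷ 2 = 53 remainder 0
53 ÷ 2 = 26 remainder 1
26 ÷ 2 = 13 remainder 0
13 ÷ 2 = 6 remainder 1
6 ÷ 2 = 3 remainder 0
3 ÷ 2 = 1 remainder 1
1 ÷ 2 = 0 remainder 1
Reading remainders bottom to top: 110101000100



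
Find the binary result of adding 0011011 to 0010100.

Add column by column from the right: bit + bit + carry-in; write the sum mod 2, carry 1 when the sum is 2 or 3.
carry:  0100000
        0011011
+       0010100
---------------
       00101111
(the carry out of the leftmost column, 0, becomes the leading bit)
Decimal check:
  0011011 = 16 + 8 + 2 + 1 = 27
  0010100 = 16 + 4 = 20
  27 + 20 = 47, and 00101111 = 32 + 8 + 4 + 2 + 1 = 47 ✓

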